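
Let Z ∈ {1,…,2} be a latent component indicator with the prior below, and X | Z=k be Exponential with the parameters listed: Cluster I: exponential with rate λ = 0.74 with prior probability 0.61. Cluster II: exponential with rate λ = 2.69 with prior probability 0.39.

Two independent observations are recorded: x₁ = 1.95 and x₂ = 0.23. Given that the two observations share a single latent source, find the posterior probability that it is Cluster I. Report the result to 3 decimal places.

Apply Bayes' rule: the posterior for each component is proportional to its prior times its likelihood at x.
Since both observations come from the same component, the likelihood for component k is f_k(x₁)·f_k(x₂).
  p_I = [0.74·e^(−0.74·1.95) = 0.74·e^(−1.4430) = 0.174801] × [0.624187] = 0.109109
  p_II = [2.69·e^(−2.69·1.95) = 2.69·e^(−5.2455) = 0.0141795] × [1.44895] = 0.0205454
Weight by the priors:
  π_I·p_I = 0.61 × 0.109109 = 0.0665563
  π_II·p_II = 0.39 × 0.0205454 = 0.00801271
Evidence: 0.0665563 + 0.00801271 = 0.074569
P(Cluster I | data) = 0.0665563 / 0.074569 ≈ 0.893

0.893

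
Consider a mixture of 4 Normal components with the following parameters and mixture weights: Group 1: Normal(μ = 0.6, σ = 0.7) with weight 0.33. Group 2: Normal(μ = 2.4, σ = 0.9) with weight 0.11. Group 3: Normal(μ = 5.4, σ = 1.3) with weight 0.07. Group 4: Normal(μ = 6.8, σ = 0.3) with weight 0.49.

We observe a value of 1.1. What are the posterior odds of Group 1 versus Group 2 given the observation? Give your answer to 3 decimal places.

Since P(k|x) ∝ π_k f_k(x), the posterior odds are π_i f_i(x) / (π_j f_j(x)).
Evaluate each component's likelihood at the observed value:
  f_1 = (1/(0.7·√(2π)))·exp(−(1.1−0.6)²/(2·0.7²)) = 0.569918·exp(-0.25510) = 0.441593
  f_2 = (1/(0.9·√(2π)))·exp(−(1.1−2.4)²/(2·0.9²)) = 0.443269·exp(-1.04321) = 0.156173
  f_3 = (1/(1.3·√(2π)))·exp(−(1.1−5.4)²/(2·1.3²)) = 0.306879·exp(-5.47041) = 0.0012918
  f_4 = (1/(0.3·√(2π)))·exp(−(1.1−6.8)²/(2·0.3²)) = 1.329808·exp(-180.50000) = 5.41545e-79
0.145726 / 0.0171791 ≈ 8.483

8.483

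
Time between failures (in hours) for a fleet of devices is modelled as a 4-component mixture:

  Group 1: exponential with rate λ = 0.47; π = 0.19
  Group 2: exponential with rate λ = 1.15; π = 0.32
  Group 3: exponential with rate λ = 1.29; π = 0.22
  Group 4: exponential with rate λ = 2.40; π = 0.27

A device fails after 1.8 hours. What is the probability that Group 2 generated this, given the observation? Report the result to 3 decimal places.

The responsibility of component k is π_k f_k(x) divided by Σ_j π_j f_j(x).
Evaluate each component's likelihood at the observed value:
  f_1 = 0.47·e^(−0.47·1.8) = 0.47·e^(−0.8460) = 0.20169
  f_2 = 1.15·e^(−1.15·1.8) = 1.15·e^(−2.0700) = 0.145114
  f_3 = 1.29·e^(−1.29·1.8) = 1.29·e^(−2.3220) = 0.12652
  f_4 = 2.40·e^(−2.40·1.8) = 2.40·e^(−4.3200) = 0.0319197
Unnormalised posteriors:
  π_1·f_1 = 0.19 × 0.20169 = 0.0383211
  π_2·f_2 = 0.32 × 0.145114 = 0.0464364
  π_3·f_3 = 0.22 × 0.12652 = 0.0278343
  π_4·f_4 = 0.27 × 0.0319197 = 0.00861832
Marginal: 0.0383211 + 0.0464364 + 0.0278343 + 0.00861832 = 0.12121
P(Group 2 | the observation) ≈ 0.383

0.383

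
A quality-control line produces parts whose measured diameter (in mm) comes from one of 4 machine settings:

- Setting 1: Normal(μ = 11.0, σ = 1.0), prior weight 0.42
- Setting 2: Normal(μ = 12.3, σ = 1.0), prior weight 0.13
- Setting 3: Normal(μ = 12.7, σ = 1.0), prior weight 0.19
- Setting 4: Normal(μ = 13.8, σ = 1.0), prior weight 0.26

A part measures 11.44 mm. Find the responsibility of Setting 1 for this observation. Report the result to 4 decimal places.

0.6653

By Bayes' theorem, P(k | x) = P(Z=k) f_k(x) / Σ_j P(Z=j) f_j(x).
Normal densities:
  p_1 = (1/(1.0·√(2π)))·exp(−(11.44−11.0)²/(2·1.0²)) = 0.398942·exp(-0.09680) = 0.362135
  p_2 = (1/(1.0·√(2π)))·exp(−(11.44−12.3)²/(2·1.0²)) = 0.398942·exp(-0.36980) = 0.275618
  p_3 = (1/(1.0·√(2π)))·exp(−(11.44−12.7)²/(2·1.0²)) = 0.398942·exp(-0.79380) = 0.180371
  p_4 = (1/(1.0·√(2π)))·exp(−(11.44−13.8)²/(2·1.0²)) = 0.398942·exp(-2.78480) = 0.0246313
Multiply by the mixture weights:
  P(Z=1)·p_1 = 0.42 × 0.362135 = 0.152097
  P(Z=2)·p_2 = 0.13 × 0.275618 = 0.0358304
  P(Z=3)·p_3 = 0.19 × 0.180371 = 0.0342705
  P(Z=4)·p_4 = 0.26 × 0.0246313 = 0.00640413
Normaliser: 0.152097 + 0.0358304 + 0.0342705 + 0.00640413 = 0.228602
So the posterior for Setting 1 is 0.152097 / 0.228602 ≈ 0.6653.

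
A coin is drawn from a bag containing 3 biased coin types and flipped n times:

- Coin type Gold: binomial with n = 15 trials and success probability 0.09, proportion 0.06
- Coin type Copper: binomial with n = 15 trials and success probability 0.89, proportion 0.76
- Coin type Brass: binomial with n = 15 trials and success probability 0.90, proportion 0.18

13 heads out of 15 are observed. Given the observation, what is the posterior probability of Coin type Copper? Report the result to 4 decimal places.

0.8154

P(component k | x) = π_k·f_k(x) / marginal(x), where marginal(x) = Σ_j π_j·f_j(x).
Evaluate each component's likelihood at the observed value:
  p_Gold = 2.21017e-12
  p_Copper = 0.279283
  p_Brass = 0.266896
Weight by the priors:
  π_Gold·p_Gold = 0.06 × 2.21017e-12 = 1.3261e-13
  π_Copper·p_Copper = 0.76 × 0.279283 = 0.212255
  π_Brass·p_Brass = 0.18 × 0.266896 = 0.0480413
Marginal: 1.3261e-13 + 0.212255 + 0.0480413 = 0.260296
Responsibility of Coin type Copper: 0.212255 / 0.260296 ≈ 0.8154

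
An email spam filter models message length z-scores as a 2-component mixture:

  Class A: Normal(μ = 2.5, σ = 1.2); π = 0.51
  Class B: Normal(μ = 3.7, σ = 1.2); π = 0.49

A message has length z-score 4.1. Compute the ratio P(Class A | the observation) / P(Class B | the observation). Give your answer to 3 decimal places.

The posterior odds equal the prior odds times the likelihood ratio: (w_i/w_j)·(f_i(x)/f_j(x)).
Normal densities:
  L_A = (1/(1.2·√(2π)))·exp(−(4.1−2.5)²/(2·1.2²)) = 0.332452·exp(-0.88889) = 0.136675
  L_B = (1/(1.2·√(2π)))·exp(−(4.1−3.7)²/(2·1.2²)) = 0.332452·exp(-0.05556) = 0.314486
0.0697043 / 0.154098 ≈ 0.452

0.452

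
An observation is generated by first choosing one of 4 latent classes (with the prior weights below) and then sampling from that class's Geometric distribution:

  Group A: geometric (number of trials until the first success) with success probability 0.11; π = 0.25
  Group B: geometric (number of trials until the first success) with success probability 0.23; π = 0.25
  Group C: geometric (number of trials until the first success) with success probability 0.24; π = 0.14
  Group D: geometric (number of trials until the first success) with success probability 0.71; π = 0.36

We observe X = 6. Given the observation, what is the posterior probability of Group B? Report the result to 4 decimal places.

Apply Bayes' rule: the posterior for each component is proportional to its prior times its likelihood at x.
Component likelihoods at x = 6:
  f_A = 0.11·(1−0.11)^5 = 0.11·0.558406 = 0.0614247
  f_B = 0.23·(1−0.23)^5 = 0.23·0.270678 = 0.062256
  f_C = 0.24·(1−0.24)^5 = 0.24·0.253553 = 0.0608526
  f_D = 0.71·(1−0.71)^5 = 0.71·0.00205111 = 0.00145629
Unnormalised posteriors:
  π_A·f_A = 0.25 × 0.0614247 = 0.0153562
  π_B·f_B = 0.25 × 0.062256 = 0.015564
  π_C·f_C = 0.14 × 0.0608526 = 0.00851937
  π_D·f_D = 0.36 × 0.00145629 = 0.000524265
Sum: 0.0153562 + 0.015564 + 0.00851937 + 0.000524265 = 0.0399638
P(Group B | x) ≈ 0.3895

0.3895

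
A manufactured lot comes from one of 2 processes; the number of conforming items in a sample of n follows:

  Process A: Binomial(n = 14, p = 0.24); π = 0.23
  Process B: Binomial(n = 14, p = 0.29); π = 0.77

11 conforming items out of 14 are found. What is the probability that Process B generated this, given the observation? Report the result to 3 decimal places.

Posterior ∝ prior × likelihood, so P(k | x) ∝ w_k f_k(x); normalise over all components.
Component likelihoods at x = 11 conforming items out of 14:
  L_A = C(14,11)·0.24^11·0.76^3 = 364·1.52168e-07·0.438976 = 2.43145e-05
  L_B = C(14,11)·0.29^11·0.71^3 = 364·1.22005e-06·0.357911 = 0.000158948
Prior × likelihood for each component:
  w_A·L_A = 0.23 × 2.43145e-05 = 5.59234e-06
  w_B·L_B = 0.77 × 0.000158948 = 0.00012239
Normaliser: 5.59234e-06 + 0.00012239 = 0.000127982
Responsibility of Process B: 0.00012239 / 0.000127982 ≈ 0.956

0.956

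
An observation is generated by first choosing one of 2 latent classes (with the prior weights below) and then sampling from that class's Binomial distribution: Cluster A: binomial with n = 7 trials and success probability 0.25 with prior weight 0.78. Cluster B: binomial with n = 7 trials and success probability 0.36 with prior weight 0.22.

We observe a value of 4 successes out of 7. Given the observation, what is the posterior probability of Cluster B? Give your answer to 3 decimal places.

0.430

By Bayes' theorem, P(k | x) = π_k f_k(x) / Σ_j π_j f_j(x).
Binomial probabilities:
  p_A = C(7,4)·0.25^4·0.75^3 = 35·0.00390625·0.421875 = 0.0576782
  p_B = C(7,4)·0.36^4·0.64^3 = 35·0.0167962·0.262144 = 0.154105
Weight by the priors:
  π_A·p_A = 0.78 × 0.0576782 = 0.044989
  π_B·p_B = 0.22 × 0.154105 = 0.0339032
Normaliser: 0.044989 + 0.0339032 = 0.0788922
Responsibility of Cluster B: 0.0339032 / 0.0788922 ≈ 0.430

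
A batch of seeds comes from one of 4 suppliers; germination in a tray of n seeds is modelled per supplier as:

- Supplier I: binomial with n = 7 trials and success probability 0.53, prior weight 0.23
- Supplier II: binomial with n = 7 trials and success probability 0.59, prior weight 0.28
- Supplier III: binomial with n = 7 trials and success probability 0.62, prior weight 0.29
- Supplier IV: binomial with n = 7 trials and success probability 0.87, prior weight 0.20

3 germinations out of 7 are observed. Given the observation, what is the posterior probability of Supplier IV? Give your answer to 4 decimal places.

P(component k | x) = π_k·f_k(x) / marginal(x), where marginal(x) = Σ_j π_j·f_j(x).
Component likelihoods at x = 3 germinations out of 7:
  p_I = C(7,3)·0.53^3·0.47^4 = 35·0.148877·0.0487968 = 0.254265
  p_II = C(7,3)·0.59^3·0.41^4 = 35·0.205379·0.0282576 = 0.203123
  p_III = C(7,3)·0.62^3·0.38^4 = 35·0.238328·0.0208514 = 0.173931
  p_IV = C(7,3)·0.87^3·0.13^4 = 35·0.658503·0.00028561 = 0.00658263
Unnormalised posteriors:
  π_I·p_I = 0.23 × 0.254265 = 0.058481
  π_II·p_II = 0.28 × 0.203123 = 0.0568745
  π_III·p_III = 0.29 × 0.173931 = 0.05044
  π_IV·p_IV = 0.20 × 0.00658263 = 0.00131653
Marginal: 0.058481 + 0.0568745 + 0.05044 + 0.00131653 = 0.167112
So the posterior for Supplier IV is 0.00131653 / 0.167112 ≈ 0.0079.

0.0079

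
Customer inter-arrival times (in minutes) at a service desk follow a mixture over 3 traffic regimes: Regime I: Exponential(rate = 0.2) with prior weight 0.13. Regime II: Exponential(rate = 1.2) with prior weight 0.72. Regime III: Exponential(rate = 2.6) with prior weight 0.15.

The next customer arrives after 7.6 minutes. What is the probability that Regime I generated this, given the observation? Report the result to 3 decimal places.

The responsibility of component k is w_k f_k(x) divided by Σ_j w_j f_j(x).
Evaluate each component's likelihood at the observed value:
  p_I = 0.0437424
  p_II = 0.000131346
  p_III = 6.81262e-09
Weight by the priors:
  w_I·p_I = 0.13 × 0.0437424 = 0.00568651
  w_II·p_II = 0.72 × 0.000131346 = 9.45688e-05
  w_III·p_III = 0.15 × 6.81262e-09 = 1.02189e-09
Sum: 0.00568651 + 9.45688e-05 + 1.02189e-09 = 0.00578108
Responsibility of Regime I: 0.00568651 / 0.00578108 ≈ 0.984

0.984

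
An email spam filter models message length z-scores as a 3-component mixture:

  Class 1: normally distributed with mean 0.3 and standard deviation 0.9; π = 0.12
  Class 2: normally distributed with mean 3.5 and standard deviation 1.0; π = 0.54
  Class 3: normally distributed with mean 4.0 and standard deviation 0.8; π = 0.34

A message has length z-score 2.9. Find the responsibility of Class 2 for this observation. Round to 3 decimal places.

0.730

By Bayes' theorem, P(k | x) = π_k f_k(x) / Σ_j π_j f_j(x).
Normal densities:
  f_1 = (1/(0.9·√(2π)))·exp(−(2.9−0.3)²/(2·0.9²)) = 0.443269·exp(-4.17284) = 0.00683009
  f_2 = (1/(1.0·√(2π)))·exp(−(2.9−3.5)²/(2·1.0²)) = 0.398942·exp(-0.18000) = 0.333225
  f_3 = (1/(0.8·√(2π)))·exp(−(2.9−4.0)²/(2·0.8²)) = 0.498678·exp(-0.94531) = 0.193765
Weight by the priors:
  π_1·f_1 = 0.12 × 0.00683009 = 0.000819611
  π_2·f_2 = 0.54 × 0.333225 = 0.179941
  π_3·f_3 = 0.34 × 0.193765 = 0.0658802
Evidence: 0.000819611 + 0.179941 + 0.0658802 = 0.246641
Responsibility of Class 2: 0.179941 / 0.246641 ≈ 0.730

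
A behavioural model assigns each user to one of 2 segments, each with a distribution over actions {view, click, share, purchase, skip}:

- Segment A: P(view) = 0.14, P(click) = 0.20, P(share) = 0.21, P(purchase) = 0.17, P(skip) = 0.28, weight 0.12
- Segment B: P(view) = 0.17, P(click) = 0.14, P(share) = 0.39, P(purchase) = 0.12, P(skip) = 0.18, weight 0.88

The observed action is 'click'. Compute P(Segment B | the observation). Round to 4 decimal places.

The responsibility of component k is P(Z=k) f_k(x) divided by Σ_j P(Z=j) f_j(x).
Component likelihoods at x = 'click':
  L_A = 0.2
  L_B = 0.14
Weight by the priors:
  P(Z=A)·L_A = 0.12 × 0.2 = 0.024
  P(Z=B)·L_B = 0.88 × 0.14 = 0.1232
Evidence: 0.024 + 0.1232 = 0.1472
So the posterior for Segment B is 0.1232 / 0.1472 ≈ 0.8370.

0.8370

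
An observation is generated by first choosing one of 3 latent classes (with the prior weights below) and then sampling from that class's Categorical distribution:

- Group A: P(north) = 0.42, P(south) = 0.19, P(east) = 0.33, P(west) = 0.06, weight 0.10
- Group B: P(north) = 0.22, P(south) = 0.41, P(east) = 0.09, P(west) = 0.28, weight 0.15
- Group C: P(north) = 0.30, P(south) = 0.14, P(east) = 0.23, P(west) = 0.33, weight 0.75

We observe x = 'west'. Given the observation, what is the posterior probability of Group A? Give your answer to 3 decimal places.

The responsibility of component k is π_k f_k(x) divided by Σ_j π_j f_j(x).
Categorical probabilities:
  L_A = P(west | comp) = 0.06
  L_B = P(west | comp) = 0.28
  L_C = P(west | comp) = 0.33
Multiply by the mixture weights:
  π_A·L_A = 0.10 × 0.06 = 0.006
  π_B·L_B = 0.15 × 0.28 = 0.042
  π_C·L_C = 0.75 × 0.33 = 0.2475
Marginal: 0.006 + 0.042 + 0.2475 = 0.2955
P(Group A | x) = 0.006 / 0.2955 ≈ 0.020

0.020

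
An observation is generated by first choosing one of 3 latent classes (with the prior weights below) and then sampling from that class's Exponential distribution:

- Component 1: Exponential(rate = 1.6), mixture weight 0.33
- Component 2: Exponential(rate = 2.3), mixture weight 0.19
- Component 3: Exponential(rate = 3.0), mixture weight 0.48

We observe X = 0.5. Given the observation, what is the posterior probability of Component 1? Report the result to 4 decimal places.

0.3404

The responsibility of component k is π_k f_k(x) divided by Σ_j π_j f_j(x).
Evaluate each component's likelihood at the observed value:
  f_1 = 0.718926
  f_2 = 0.728265
  f_3 = 0.66939
Multiply by the mixture weights:
  π_1·f_1 = 0.33 × 0.718926 = 0.237246
  π_2·f_2 = 0.19 × 0.728265 = 0.13837
  π_3·f_3 = 0.48 × 0.66939 = 0.321307
Sum: 0.237246 + 0.13837 + 0.321307 = 0.696923
P(Component 1 | x) ≈ 0.3404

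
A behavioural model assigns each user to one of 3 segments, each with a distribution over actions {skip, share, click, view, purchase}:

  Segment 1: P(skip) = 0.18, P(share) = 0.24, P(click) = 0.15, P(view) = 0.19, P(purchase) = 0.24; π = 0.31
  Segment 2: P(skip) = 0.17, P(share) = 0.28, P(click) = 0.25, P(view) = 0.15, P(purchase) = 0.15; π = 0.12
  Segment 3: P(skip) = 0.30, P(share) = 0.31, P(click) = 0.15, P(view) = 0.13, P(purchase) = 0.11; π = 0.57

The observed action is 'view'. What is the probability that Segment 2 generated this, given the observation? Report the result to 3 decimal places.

0.119

P(component k | x) = P(Z=k)·f_k(x) / marginal(x), where marginal(x) = Σ_j P(Z=j)·f_j(x).
Component likelihoods at x = 'view':
  f_1 = 0.19
  f_2 = 0.15
  f_3 = 0.13
Multiply by the mixture weights:
  P(Z=1)·f_1 = 0.31 × 0.19 = 0.0589
  P(Z=2)·f_2 = 0.12 × 0.15 = 0.018
  P(Z=3)·f_3 = 0.57 × 0.13 = 0.0741
Denominator: 0.0589 + 0.018 + 0.0741 = 0.151
P(Segment 2 | x) = 0.018 / 0.151 ≈ 0.119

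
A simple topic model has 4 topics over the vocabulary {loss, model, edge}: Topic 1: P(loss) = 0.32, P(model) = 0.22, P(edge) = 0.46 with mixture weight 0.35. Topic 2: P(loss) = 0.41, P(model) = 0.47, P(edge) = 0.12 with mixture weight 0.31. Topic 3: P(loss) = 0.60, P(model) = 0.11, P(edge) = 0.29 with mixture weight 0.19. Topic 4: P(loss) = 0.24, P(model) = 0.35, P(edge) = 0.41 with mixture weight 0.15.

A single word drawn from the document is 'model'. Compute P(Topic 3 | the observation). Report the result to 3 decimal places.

0.071

Posterior ∝ prior × likelihood, so P(k | x) ∝ w_k f_k(x); normalise over all components.
Component likelihoods at x = 'model':
  L_1 = P(model | comp) = 0.22
  L_2 = P(model | comp) = 0.47
  L_3 = P(model | comp) = 0.11
  L_4 = P(model | comp) = 0.35
Unnormalised posteriors:
  w_1·L_1 = 0.35 × 0.22 = 0.077
  w_2·L_2 = 0.31 × 0.47 = 0.1457
  w_3·L_3 = 0.19 × 0.11 = 0.0209
  w_4·L_4 = 0.15 × 0.35 = 0.0525
Evidence: 0.077 + 0.1457 + 0.0209 + 0.0525 = 0.2961
So the posterior for Topic 3 is 0.0209 / 0.2961 ≈ 0.071.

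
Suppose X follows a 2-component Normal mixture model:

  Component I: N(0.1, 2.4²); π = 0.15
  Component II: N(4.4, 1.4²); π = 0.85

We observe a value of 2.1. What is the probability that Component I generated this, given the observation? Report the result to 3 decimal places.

P(component k | x) = P(Z=k)·f_k(x) / marginal(x), where marginal(x) = Σ_j P(Z=j)·f_j(x).
Component likelihoods at x = 2.1:
  L_I = (1/(2.4·√(2π)))·exp(−(2.1−0.1)²/(2·2.4²)) = 0.166226·exp(-0.34722) = 0.117463
  L_II = (1/(1.4·√(2π)))·exp(−(2.1−4.4)²/(2·1.4²)) = 0.284959·exp(-1.34949) = 0.0739105
Prior × likelihood for each component:
  P(Z=I)·L_I = 0.15 × 0.117463 = 0.0176195
  P(Z=II)·L_II = 0.85 × 0.0739105 = 0.0628239
Sum: 0.0176195 + 0.0628239 = 0.0804434
Responsibility of Component I: 0.0176195 / 0.0804434 ≈ 0.219

0.219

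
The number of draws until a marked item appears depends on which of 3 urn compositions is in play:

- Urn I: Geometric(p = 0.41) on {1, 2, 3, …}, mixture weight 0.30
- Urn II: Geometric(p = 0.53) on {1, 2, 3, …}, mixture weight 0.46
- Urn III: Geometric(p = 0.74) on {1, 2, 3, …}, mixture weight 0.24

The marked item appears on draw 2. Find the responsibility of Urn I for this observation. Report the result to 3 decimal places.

By Bayes' theorem, P(k | x) = w_k f_k(x) / Σ_j w_j f_j(x).
Geometric probabilities:
  f_I = 0.41·(1−0.41)^1 = 0.41·0.59 = 0.2419
  f_II = 0.53·(1−0.53)^1 = 0.53·0.47 = 0.2491
  f_III = 0.74·(1−0.74)^1 = 0.74·0.26 = 0.1924
Multiply by the mixture weights:
  w_I·f_I = 0.30 × 0.2419 = 0.07257
  w_II·f_II = 0.46 × 0.2491 = 0.114586
  w_III·f_III = 0.24 × 0.1924 = 0.046176
Evidence: 0.07257 + 0.114586 + 0.046176 = 0.233332
Responsibility of Urn I: 0.07257 / 0.233332 ≈ 0.311

0.311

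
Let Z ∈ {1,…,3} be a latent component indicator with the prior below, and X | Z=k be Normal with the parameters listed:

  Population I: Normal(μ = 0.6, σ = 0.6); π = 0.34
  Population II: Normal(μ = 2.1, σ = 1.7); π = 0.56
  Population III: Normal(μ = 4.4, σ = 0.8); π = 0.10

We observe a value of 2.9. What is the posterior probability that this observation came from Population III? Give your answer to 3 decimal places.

Apply Bayes' rule: the posterior for each component is proportional to its prior times its likelihood at x.
Normal densities:
  L_I = (1/(0.6·√(2π)))·exp(−(2.9−0.6)²/(2·0.6²)) = 0.664904·exp(-7.34722) = 0.000428451
  L_II = (1/(1.7·√(2π)))·exp(−(2.9−2.1)²/(2·1.7²)) = 0.234672·exp(-0.11073) = 0.210074
  L_III = (1/(0.8·√(2π)))·exp(−(2.9−4.4)²/(2·0.8²)) = 0.498678·exp(-1.75781) = 0.0859828
Multiply by the mixture weights:
  P(Z=I)·L_I = 0.34 × 0.000428451 = 0.000145673
  P(Z=II)·L_II = 0.56 × 0.210074 = 0.117642
  P(Z=III)·L_III = 0.10 × 0.0859828 = 0.00859828
Denominator: 0.000145673 + 0.117642 + 0.00859828 = 0.126386
So the posterior for Population III is 0.00859828 / 0.126386 ≈ 0.068.

0.068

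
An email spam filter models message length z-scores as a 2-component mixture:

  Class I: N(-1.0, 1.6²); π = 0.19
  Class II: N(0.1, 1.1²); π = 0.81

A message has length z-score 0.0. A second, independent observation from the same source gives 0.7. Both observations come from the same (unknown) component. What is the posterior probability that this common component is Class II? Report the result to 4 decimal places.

The responsibility of component k is π_k f_k(x) divided by Σ_j π_j f_j(x).
Since both observations come from the same component, the likelihood for component k is f_k(x₁)·f_k(x₂).
  f_I = [0.205101] × [0.141792] = 0.0290816
  f_II = [0.361179] × [0.312544] = 0.112885
Multiply by the mixture weights:
  π_I·f_I = 0.19 × 0.0290816 = 0.0055255
  π_II·f_II = 0.81 × 0.112885 = 0.0914365
Marginal: 0.0055255 + 0.0914365 = 0.096962
So the posterior for Class II is 0.0914365 / 0.096962 ≈ 0.9430.

0.9430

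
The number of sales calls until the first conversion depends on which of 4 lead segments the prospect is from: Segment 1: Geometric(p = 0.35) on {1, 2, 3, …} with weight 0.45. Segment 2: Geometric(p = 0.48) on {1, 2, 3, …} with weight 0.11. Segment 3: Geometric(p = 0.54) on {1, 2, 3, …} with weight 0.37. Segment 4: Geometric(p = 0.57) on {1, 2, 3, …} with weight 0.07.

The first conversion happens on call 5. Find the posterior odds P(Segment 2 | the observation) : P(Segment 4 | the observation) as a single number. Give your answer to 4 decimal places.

Since P(k|x) ∝ π_k f_k(x), the posterior odds are π_i f_i(x) / (π_j f_j(x)).
Component likelihoods at x = 5:
  p_1 = 0.0624772
  p_2 = 0.0350958
  p_3 = 0.0241783
  p_4 = 0.0194872
Posterior odds = (π_2·p_2) / (π_4·p_4) = (0.11·0.0350958) / (0.07·0.0194872) = 0.00386053 / 0.0013641 ≈ 2.8301

2.8301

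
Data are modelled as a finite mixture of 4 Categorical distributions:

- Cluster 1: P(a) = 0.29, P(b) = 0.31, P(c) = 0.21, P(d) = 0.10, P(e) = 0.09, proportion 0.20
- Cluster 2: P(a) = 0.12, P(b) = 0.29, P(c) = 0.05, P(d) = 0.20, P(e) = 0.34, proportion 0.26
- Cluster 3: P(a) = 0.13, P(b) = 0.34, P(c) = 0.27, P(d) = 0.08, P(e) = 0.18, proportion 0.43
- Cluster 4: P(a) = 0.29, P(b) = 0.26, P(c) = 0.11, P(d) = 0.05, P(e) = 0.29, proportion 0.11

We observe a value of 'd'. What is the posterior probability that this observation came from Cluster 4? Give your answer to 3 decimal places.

0.049

Posterior ∝ prior × likelihood, so P(k | x) ∝ P(Z=k) f_k(x); normalise over all components.
Component likelihoods at x = 'd':
  p_1 = P(d | comp) = 0.10
  p_2 = P(d | comp) = 0.20
  p_3 = P(d | comp) = 0.08
  p_4 = P(d | comp) = 0.05
Prior × likelihood for each component:
  P(Z=1)·p_1 = 0.20 × 0.1 = 0.02
  P(Z=2)·p_2 = 0.26 × 0.2 = 0.052
  P(Z=3)·p_3 = 0.43 × 0.08 = 0.0344
  P(Z=4)·p_4 = 0.11 × 0.05 = 0.0055
Marginal: 0.02 + 0.052 + 0.0344 + 0.0055 = 0.1119
Responsibility of Cluster 4: 0.0055 / 0.1119 ≈ 0.049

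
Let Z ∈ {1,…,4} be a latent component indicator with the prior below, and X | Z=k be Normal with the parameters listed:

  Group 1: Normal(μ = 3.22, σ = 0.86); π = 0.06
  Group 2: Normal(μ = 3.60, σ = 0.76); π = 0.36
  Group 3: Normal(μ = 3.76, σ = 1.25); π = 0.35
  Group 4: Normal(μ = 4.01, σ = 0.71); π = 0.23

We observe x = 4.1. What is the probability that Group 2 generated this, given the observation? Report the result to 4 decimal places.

The responsibility of component k is P(Z=k) f_k(x) divided by Σ_j P(Z=j) f_j(x).
Evaluate each component's likelihood at the observed value:
  L_1 = (1/(0.86·√(2π)))·exp(−(4.1−3.22)²/(2·0.86²)) = 0.463886·exp(-0.52353) = 0.274819
  L_2 = (1/(0.76·√(2π)))·exp(−(4.1−3.60)²/(2·0.76²)) = 0.524924·exp(-0.21641) = 0.422775
  L_3 = (1/(1.25·√(2π)))·exp(−(4.1−3.76)²/(2·1.25²)) = 0.319154·exp(-0.03699) = 0.307563
  L_4 = (1/(0.71·√(2π)))·exp(−(4.1−4.01)²/(2·0.71²)) = 0.561891·exp(-0.00803) = 0.557394
Multiply by the mixture weights:
  P(Z=1)·L_1 = 0.06 × 0.274819 = 0.0164892
  P(Z=2)·L_2 = 0.36 × 0.422775 = 0.152199
  P(Z=3)·L_3 = 0.35 × 0.307563 = 0.107647
  P(Z=4)·L_4 = 0.23 × 0.557394 = 0.128201
Normaliser: 0.0164892 + 0.152199 + 0.107647 + 0.128201 = 0.404536
P(Group 2 | x) ≈ 0.3762

0.3762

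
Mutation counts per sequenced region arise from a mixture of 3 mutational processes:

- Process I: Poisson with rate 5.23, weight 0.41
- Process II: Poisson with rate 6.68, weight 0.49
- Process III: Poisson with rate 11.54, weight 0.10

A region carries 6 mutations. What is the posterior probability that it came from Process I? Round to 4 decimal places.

Posterior ∝ prior × likelihood, so P(k | x) ∝ π_k f_k(x); normalise over all components.
Evaluate each component's likelihood at the observed value:
  L_I = e^(−5.23)·5.23^6/6! = 0.152166
  L_II = e^(−6.68)·6.68^6/6! = 0.154967
  L_III = e^(−11.54)·11.54^6/6! = 0.031926
Multiply by the mixture weights:
  π_I·L_I = 0.41 × 0.152166 = 0.062388
  π_II·L_II = 0.49 × 0.154967 = 0.0759338
  π_III·L_III = 0.10 × 0.031926 = 0.0031926
Sum: 0.062388 + 0.0759338 + 0.0031926 = 0.141514
P(Process I | data) = 0.062388 / 0.141514 ≈ 0.4409

0.4409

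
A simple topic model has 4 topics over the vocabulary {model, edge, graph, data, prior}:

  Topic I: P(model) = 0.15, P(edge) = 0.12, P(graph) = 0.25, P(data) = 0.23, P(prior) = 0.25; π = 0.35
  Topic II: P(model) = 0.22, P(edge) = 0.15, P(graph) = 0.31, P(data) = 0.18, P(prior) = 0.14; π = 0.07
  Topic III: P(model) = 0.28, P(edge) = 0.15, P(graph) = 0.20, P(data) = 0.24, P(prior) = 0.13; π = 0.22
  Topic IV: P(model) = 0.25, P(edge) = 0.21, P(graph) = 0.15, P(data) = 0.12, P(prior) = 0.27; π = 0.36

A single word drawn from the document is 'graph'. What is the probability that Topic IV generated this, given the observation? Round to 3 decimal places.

The responsibility of component k is π_k f_k(x) divided by Σ_j π_j f_j(x).
Categorical probabilities:
  L_I = P(graph | comp) = 0.25
  L_II = P(graph | comp) = 0.31
  L_III = P(graph | comp) = 0.20
  L_IV = P(graph | comp) = 0.15
Multiply by the mixture weights:
  π_I·L_I = 0.35 × 0.25 = 0.0875
  π_II·L_II = 0.07 × 0.31 = 0.0217
  π_III·L_III = 0.22 × 0.2 = 0.044
  π_IV·L_IV = 0.36 × 0.15 = 0.054
Normaliser: 0.0875 + 0.0217 + 0.044 + 0.054 = 0.2072
P(Topic IV | data) = 0.054 / 0.2072 ≈ 0.261

0.261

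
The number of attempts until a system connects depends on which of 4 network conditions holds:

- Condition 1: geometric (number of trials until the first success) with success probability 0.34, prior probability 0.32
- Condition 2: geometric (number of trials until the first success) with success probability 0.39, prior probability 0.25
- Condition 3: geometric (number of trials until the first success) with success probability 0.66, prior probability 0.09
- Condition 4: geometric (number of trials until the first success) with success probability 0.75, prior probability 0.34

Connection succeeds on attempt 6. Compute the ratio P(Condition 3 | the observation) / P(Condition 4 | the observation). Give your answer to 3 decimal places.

The posterior odds equal the prior odds times the likelihood ratio: (π_i/π_j)·(f_i(x)/f_j(x)).
Component likelihoods at x = 6:
  L_1 = 0.34·(1−0.34)^5 = 0.34·0.125233 = 0.0425793
  L_2 = 0.39·(1−0.39)^5 = 0.39·0.0844596 = 0.0329393
  L_3 = 0.66·(1−0.66)^5 = 0.66·0.00454354 = 0.00299874
  L_4 = 0.75·(1−0.75)^5 = 0.75·0.000976562 = 0.000732422
Posterior odds = (π_3·L_3) / (π_4·L_4) = (0.09·0.00299874) / (0.34·0.000732422) = 0.000269886 / 0.000249023 ≈ 1.084

1.084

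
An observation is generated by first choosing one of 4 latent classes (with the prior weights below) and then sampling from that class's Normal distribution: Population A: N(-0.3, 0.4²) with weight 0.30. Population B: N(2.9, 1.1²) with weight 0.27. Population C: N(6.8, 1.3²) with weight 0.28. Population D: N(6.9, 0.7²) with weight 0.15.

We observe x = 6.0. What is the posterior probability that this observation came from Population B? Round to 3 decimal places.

Posterior ∝ prior × likelihood, so P(k | x) ∝ π_k f_k(x); normalise over all components.
Evaluate each component's likelihood at the observed value:
  f_A = 1.35757e-54
  f_B = 0.00683757
  f_C = 0.253941
  f_D = 0.249376
Prior × likelihood for each component:
  π_A·f_A = 0.30 × 1.35757e-54 = 4.07271e-55
  π_B·f_B = 0.27 × 0.00683757 = 0.00184614
  π_C·f_C = 0.28 × 0.253941 = 0.0711036
  π_D·f_D = 0.15 × 0.249376 = 0.0374064
Denominator: 4.07271e-55 + 0.00184614 + 0.0711036 + 0.0374064 = 0.110356
P(Population B | the observation) = 0.00184614 / 0.110356 ≈ 0.017

0.017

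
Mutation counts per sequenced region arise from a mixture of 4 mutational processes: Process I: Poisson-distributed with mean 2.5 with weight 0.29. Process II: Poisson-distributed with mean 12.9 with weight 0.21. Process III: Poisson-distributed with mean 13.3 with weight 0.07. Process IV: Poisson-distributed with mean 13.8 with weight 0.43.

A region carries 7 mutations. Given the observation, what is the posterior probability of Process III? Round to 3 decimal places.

P(component k | x) = P(Z=k)·f_k(x) / marginal(x), where marginal(x) = Σ_j P(Z=j)·f_j(x).
Evaluate each component's likelihood at the observed value:
  L_I = 0.00994062
  L_II = 0.0294645
  L_III = 0.0244576
  L_IV = 0.019207
Unnormalised posteriors:
  P(Z=I)·L_I = 0.29 × 0.00994062 = 0.00288278
  P(Z=II)·L_II = 0.21 × 0.0294645 = 0.00618754
  P(Z=III)·L_III = 0.07 × 0.0244576 = 0.00171203
  P(Z=IV)·L_IV = 0.43 × 0.019207 = 0.008259
Normaliser: 0.00288278 + 0.00618754 + 0.00171203 + 0.008259 = 0.0190414
P(Process III | data) = 0.00171203 / 0.0190414 ≈ 0.090

0.090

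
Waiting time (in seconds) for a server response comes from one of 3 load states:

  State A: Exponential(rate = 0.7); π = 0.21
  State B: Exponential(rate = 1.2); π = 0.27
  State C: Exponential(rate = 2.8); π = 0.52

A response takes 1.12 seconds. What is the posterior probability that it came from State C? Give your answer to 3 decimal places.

0.294

By Bayes' theorem, P(k | x) = π_k f_k(x) / Σ_j π_j f_j(x).
Evaluate each component's likelihood at the observed value:
  L_A = 0.319603
  L_B = 0.31296
  L_C = 0.121678
Multiply by the mixture weights:
  π_A·L_A = 0.21 × 0.319603 = 0.0671167
  π_B·L_B = 0.27 × 0.31296 = 0.0844993
  π_C·L_C = 0.52 × 0.121678 = 0.0632723
Sum: 0.0671167 + 0.0844993 + 0.0632723 = 0.214888
P(State C | x) = 0.0632723 / 0.214888 ≈ 0.294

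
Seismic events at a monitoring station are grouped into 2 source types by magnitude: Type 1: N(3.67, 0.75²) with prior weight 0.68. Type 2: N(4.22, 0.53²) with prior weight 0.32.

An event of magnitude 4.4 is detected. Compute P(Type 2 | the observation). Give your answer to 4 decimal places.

0.5024

Posterior ∝ prior × likelihood, so P(k | x) ∝ P(Z=k) f_k(x); normalise over all components.
Evaluate each component's likelihood at the observed value:
  L_1 = 0.331229
  L_2 = 0.710539
Unnormalised posteriors:
  P(Z=1)·L_1 = 0.68 × 0.331229 = 0.225236
  P(Z=2)·L_2 = 0.32 × 0.710539 = 0.227372
Denominator: 0.225236 + 0.227372 = 0.452608
So the posterior for Type 2 is 0.227372 / 0.452608 ≈ 0.5024.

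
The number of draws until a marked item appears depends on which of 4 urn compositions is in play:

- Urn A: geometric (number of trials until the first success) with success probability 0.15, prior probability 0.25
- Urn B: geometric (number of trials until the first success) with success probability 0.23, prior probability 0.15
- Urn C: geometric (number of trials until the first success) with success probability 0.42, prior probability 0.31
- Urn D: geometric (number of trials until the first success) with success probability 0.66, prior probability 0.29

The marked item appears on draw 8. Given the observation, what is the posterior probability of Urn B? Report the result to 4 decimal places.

Apply Bayes' rule: the posterior for each component is proportional to its prior times its likelihood at x.
Evaluate each component's likelihood at the observed value:
  f_A = 0.0480866
  f_B = 0.0369116
  f_C = 0.00927353
  f_D = 0.000346654
Prior × likelihood for each component:
  π_A·f_A = 0.25 × 0.0480866 = 0.0120216
  π_B·f_B = 0.15 × 0.0369116 = 0.00553674
  π_C·f_C = 0.31 × 0.00927353 = 0.0028748
  π_D·f_D = 0.29 × 0.000346654 = 0.00010053
Denominator: 0.0120216 + 0.00553674 + 0.0028748 + 0.00010053 = 0.0205337
P(Urn B | data) = 0.00553674 / 0.0205337 ≈ 0.2696

0.2696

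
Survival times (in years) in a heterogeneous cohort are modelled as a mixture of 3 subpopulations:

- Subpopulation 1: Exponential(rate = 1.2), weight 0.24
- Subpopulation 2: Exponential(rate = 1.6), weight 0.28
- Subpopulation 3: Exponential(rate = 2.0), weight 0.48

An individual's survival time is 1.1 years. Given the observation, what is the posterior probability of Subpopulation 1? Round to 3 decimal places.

0.295

Posterior ∝ prior × likelihood, so P(k | x) ∝ π_k f_k(x); normalise over all components.
Evaluate each component's likelihood at the observed value:
  f_1 = 0.320562
  f_2 = 0.275272
  f_3 = 0.221606
Weight by the priors:
  π_1·f_1 = 0.24 × 0.320562 = 0.076935
  π_2·f_2 = 0.28 × 0.275272 = 0.0770761
  π_3·f_3 = 0.48 × 0.221606 = 0.106371
Marginal: 0.076935 + 0.0770761 + 0.106371 = 0.260382
P(Subpopulation 1 | data) = 0.076935 / 0.260382 ≈ 0.295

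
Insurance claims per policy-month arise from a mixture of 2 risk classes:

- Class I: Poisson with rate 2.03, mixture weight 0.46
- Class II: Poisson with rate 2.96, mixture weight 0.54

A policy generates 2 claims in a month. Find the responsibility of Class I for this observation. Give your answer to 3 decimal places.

0.504

The responsibility of component k is P(Z=k) f_k(x) divided by Σ_j P(Z=j) f_j(x).
Poisson probabilities:
  f_I = 0.27061
  f_II = 0.227008
Prior × likelihood for each component:
  P(Z=I)·f_I = 0.46 × 0.27061 = 0.124481
  P(Z=II)·f_II = 0.54 × 0.227008 = 0.122584
Marginal: 0.124481 + 0.122584 = 0.247065
P(Class I | x) ≈ 0.504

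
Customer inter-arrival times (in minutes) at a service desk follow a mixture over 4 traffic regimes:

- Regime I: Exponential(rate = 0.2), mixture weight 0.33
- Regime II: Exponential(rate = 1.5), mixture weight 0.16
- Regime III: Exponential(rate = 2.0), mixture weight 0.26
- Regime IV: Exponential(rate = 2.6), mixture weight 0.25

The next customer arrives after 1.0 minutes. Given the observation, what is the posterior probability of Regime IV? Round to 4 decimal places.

0.2134

P(component k | x) = π_k·f_k(x) / marginal(x), where marginal(x) = Σ_j π_j·f_j(x).
Evaluate each component's likelihood at the observed value:
  p_I = 0.2·e^(−0.2·1.0) = 0.2·e^(−0.2000) = 0.163746
  p_II = 1.5·e^(−1.5·1.0) = 1.5·e^(−1.5000) = 0.334695
  p_III = 2.0·e^(−2.0·1.0) = 2.0·e^(−2.0000) = 0.270671
  p_IV = 2.6·e^(−2.6·1.0) = 2.6·e^(−2.6000) = 0.193111
Multiply by the mixture weights:
  π_I·p_I = 0.33 × 0.163746 = 0.0540362
  π_II·p_II = 0.16 × 0.334695 = 0.0535512
  π_III·p_III = 0.26 × 0.270671 = 0.0703743
  π_IV·p_IV = 0.25 × 0.193111 = 0.0482778
Marginal: 0.0540362 + 0.0535512 + 0.0703743 + 0.0482778 = 0.22624
P(Regime IV | x) = 0.0482778 / 0.22624 ≈ 0.2134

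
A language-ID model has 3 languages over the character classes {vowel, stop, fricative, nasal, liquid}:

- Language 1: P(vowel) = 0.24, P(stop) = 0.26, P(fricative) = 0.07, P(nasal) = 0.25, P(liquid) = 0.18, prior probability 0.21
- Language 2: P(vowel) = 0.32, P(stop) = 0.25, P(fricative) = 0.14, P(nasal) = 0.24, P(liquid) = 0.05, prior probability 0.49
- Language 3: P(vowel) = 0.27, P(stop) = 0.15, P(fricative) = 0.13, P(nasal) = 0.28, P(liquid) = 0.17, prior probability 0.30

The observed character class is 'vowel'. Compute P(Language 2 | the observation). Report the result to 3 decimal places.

The responsibility of component k is w_k f_k(x) divided by Σ_j w_j f_j(x).
Component likelihoods at x = 'vowel':
  L_1 = P(vowel | comp) = 0.24
  L_2 = P(vowel | comp) = 0.32
  L_3 = P(vowel | comp) = 0.27
Multiply by the mixture weights:
  w_1·L_1 = 0.21 × 0.24 = 0.0504
  w_2·L_2 = 0.49 × 0.32 = 0.1568
  w_3·L_3 = 0.30 × 0.27 = 0.081
Denominator: 0.0504 + 0.1568 + 0.081 = 0.2882
So the posterior for Language 2 is 0.1568 / 0.2882 ≈ 0.544.

0.544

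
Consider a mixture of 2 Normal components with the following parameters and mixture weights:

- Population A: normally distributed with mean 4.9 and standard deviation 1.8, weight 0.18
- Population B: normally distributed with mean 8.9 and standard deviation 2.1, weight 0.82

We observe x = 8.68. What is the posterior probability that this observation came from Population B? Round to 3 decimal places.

P(component k | x) = P(Z=k)·f_k(x) / marginal(x), where marginal(x) = Σ_j P(Z=j)·f_j(x).
Component likelihoods at x = 8.68:
  L_A = 0.0244353
  L_B = 0.188933
Weight by the priors:
  P(Z=A)·L_A = 0.18 × 0.0244353 = 0.00439836
  P(Z=B)·L_B = 0.82 × 0.188933 = 0.154925
Sum: 0.00439836 + 0.154925 = 0.159323
So the posterior for Population B is 0.154925 / 0.159323 ≈ 0.972.

0.972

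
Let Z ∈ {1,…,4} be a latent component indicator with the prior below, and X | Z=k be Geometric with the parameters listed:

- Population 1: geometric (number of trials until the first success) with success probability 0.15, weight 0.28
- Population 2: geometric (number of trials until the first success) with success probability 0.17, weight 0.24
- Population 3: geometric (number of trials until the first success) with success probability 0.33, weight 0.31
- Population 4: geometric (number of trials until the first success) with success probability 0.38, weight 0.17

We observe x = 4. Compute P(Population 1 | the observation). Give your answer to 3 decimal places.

By Bayes' theorem, P(k | x) = π_k f_k(x) / Σ_j π_j f_j(x).
Evaluate each component's likelihood at the observed value:
  p_1 = 0.15·(1−0.15)^3 = 0.15·0.614125 = 0.0921187
  p_2 = 0.17·(1−0.17)^3 = 0.17·0.571787 = 0.0972038
  p_3 = 0.33·(1−0.33)^3 = 0.33·0.300763 = 0.0992518
  p_4 = 0.38·(1−0.38)^3 = 0.38·0.238328 = 0.0905646
Multiply by the mixture weights:
  π_1·p_1 = 0.28 × 0.0921187 = 0.0257932
  π_2·p_2 = 0.24 × 0.0972038 = 0.0233289
  π_3·p_3 = 0.31 × 0.0992518 = 0.0307681
  π_4·p_4 = 0.17 × 0.0905646 = 0.015396
Denominator: 0.0257932 + 0.0233289 + 0.0307681 + 0.015396 = 0.0952862
Responsibility of Population 1: 0.0257932 / 0.0952862 ≈ 0.271

0.271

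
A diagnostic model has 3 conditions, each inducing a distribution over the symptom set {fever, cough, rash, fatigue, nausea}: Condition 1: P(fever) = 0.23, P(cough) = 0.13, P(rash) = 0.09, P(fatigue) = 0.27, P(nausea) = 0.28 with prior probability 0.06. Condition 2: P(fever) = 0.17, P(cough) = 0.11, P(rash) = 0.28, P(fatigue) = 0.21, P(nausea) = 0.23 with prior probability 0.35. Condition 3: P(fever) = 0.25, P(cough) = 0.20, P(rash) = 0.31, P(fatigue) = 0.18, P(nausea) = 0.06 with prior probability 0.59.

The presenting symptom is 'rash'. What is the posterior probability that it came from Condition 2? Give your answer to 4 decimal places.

0.3423

By Bayes' theorem, P(k | x) = w_k f_k(x) / Σ_j w_j f_j(x).
Categorical probabilities:
  L_1 = P(rash | comp) = 0.09
  L_2 = P(rash | comp) = 0.28
  L_3 = P(rash | comp) = 0.31
Prior × likelihood for each component:
  w_1·L_1 = 0.06 × 0.09 = 0.0054
  w_2·L_2 = 0.35 × 0.28 = 0.098
  w_3·L_3 = 0.59 × 0.31 = 0.1829
Evidence: 0.0054 + 0.098 + 0.1829 = 0.2863
P(Condition 2 | data) = 0.098 / 0.2863 ≈ 0.3423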